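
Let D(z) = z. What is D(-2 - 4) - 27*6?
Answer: -168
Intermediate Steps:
D(-2 - 4) - 27*6 = (-2 - 4) - 27*6 = -6 - 162 = -168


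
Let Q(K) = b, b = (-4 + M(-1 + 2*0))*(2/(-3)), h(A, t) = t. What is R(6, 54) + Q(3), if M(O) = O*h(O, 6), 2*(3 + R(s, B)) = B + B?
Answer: 173/3 ≈ 57.667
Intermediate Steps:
R(s, B) = -3 + B (R(s, B) = -3 + (B + B)/2 = -3 + (2*B)/2 = -3 + B)
M(O) = 6*O (M(O) = O*6 = 6*O)
b = 20/3 (b = (-4 + 6*(-1 + 2*0))*(2/(-3)) = (-4 + 6*(-1 + 0))*(2*(-⅓)) = (-4 + 6*(-1))*(-⅔) = (-4 - 6)*(-⅔) = -10*(-⅔) = 20/3 ≈ 6.6667)
Q(K) = 20/3
R(6, 54) + Q(3) = (-3 + 54) + 20/3 = 51 + 20/3 = 173/3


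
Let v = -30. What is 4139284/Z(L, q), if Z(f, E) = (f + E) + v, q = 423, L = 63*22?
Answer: 4139284/1779 ≈ 2326.7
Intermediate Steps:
L = 1386
Z(f, E) = -30 + E + f (Z(f, E) = (f + E) - 30 = (E + f) - 30 = -30 + E + f)
4139284/Z(L, q) = 4139284/(-30 + 423 + 1386) = 4139284/1779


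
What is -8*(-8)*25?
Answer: 1600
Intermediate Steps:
-8*(-8)*25 = 64*25 = 1600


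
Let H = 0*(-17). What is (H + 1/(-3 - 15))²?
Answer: 1/324 ≈ 0.0030864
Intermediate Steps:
H = 0
(H + 1/(-3 - 15))² = (0 + 1/(-3 - 15))² = (0 + 1/(-18))² = (0 - 1/18)² = (-1/18)² = 1/324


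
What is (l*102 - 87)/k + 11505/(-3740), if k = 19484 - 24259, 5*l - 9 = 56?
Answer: -11914047/3571700 ≈ -3.3357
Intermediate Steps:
l = 13 (l = 9/5 + (⅕)*56 = 9/5 + 56/5 = 13)
k = -4775
(l*102 - 87)/k + 11505/(-3740) = (13*102 - 87)/(-4775) + 11505/(-3740) = (1326 - 87)*(-1/4775) + 11505*(-1/3740) = 1239*(-1/4775) - 2301/748 = -1239/4775 - 2301/748 = -11914047/3571700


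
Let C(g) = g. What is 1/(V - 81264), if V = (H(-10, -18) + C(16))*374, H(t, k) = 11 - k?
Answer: -1/64434 ≈ -1.5520e-5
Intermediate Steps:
V = 16830 (V = ((11 - 1*(-18)) + 16)*374 = ((11 + 18) + 16)*374 = (29 + 16)*374 = 45*374 = 16830)
1/(V - 81264) = 1/(16830 - 81264) = 1/(-64434) = -1/64434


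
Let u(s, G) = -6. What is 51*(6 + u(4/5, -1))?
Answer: 0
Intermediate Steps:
51*(6 + u(4/5, -1)) = 51*(6 - 6) = 51*0 = 0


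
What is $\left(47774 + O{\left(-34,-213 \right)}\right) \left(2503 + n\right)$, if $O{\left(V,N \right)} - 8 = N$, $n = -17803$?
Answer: $-727805700$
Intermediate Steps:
$O{\left(V,N \right)} = 8 + N$
$\left(47774 + O{\left(-34,-213 \right)}\right) \left(2503 + n\right) = \left(47774 + \left(8 - 213\right)\right) \left(2503 - 17803\right) = \left(47774 - 205\right) \left(-15300\right) = 47569 \left(-15300\right) = -727805700$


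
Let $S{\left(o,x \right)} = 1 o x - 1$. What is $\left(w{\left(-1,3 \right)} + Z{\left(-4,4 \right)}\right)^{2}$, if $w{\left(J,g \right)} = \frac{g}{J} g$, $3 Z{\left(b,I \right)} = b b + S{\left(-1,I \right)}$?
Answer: $\frac{256}{9} \approx 28.444$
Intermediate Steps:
$S{\left(o,x \right)} = -1 + o x$ ($S{\left(o,x \right)} = o x - 1 = -1 + o x$)
$Z{\left(b,I \right)} = - \frac{1}{3} - \frac{I}{3} + \frac{b^{2}}{3}$ ($Z{\left(b,I \right)} = \frac{b b - \left(1 + I\right)}{3} = \frac{b^{2} - \left(1 + I\right)}{3} = \frac{-1 + b^{2} - I}{3} = - \frac{1}{3} - \frac{I}{3} + \frac{b^{2}}{3}$)
$w{\left(J,g \right)} = \frac{g^{2}}{J}$
$\left(w{\left(-1,3 \right)} + Z{\left(-4,4 \right)}\right)^{2} = \left(\frac{3^{2}}{-1} - \left(\frac{5}{3} - \frac{16}{3}\right)\right)^{2} = \left(\left(-1\right) 9 - - \frac{11}{3}\right)^{2} = \left(-9 - - \frac{11}{3}\right)^{2} = \left(-9 + \frac{11}{3}\right)^{2} = \left(- \frac{16}{3}\right)^{2} = \frac{256}{9}$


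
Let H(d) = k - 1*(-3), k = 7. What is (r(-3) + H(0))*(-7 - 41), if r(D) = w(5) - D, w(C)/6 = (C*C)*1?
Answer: -7824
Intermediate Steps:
H(d) = 10 (H(d) = 7 - 1*(-3) = 7 + 3 = 10)
w(C) = 6*C² (w(C) = 6*((C*C)*1) = 6*(C²*1) = 6*C²)
r(D) = 150 - D (r(D) = 6*5² - D = 6*25 - D = 150 - D)
(r(-3) + H(0))*(-7 - 41) = ((150 - 1*(-3)) + 10)*(-7 - 41) = ((150 + 3) + 10)*(-48) = (153 + 10)*(-48) = 163*(-48) = -7824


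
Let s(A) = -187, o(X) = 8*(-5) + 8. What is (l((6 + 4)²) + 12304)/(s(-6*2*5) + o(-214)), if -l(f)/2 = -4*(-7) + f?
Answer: -4016/73 ≈ -55.014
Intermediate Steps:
o(X) = -32 (o(X) = -40 + 8 = -32)
l(f) = -56 - 2*f (l(f) = -2*(-4*(-7) + f) = -2*(28 + f) = -56 - 2*f)
(l((6 + 4)²) + 12304)/(s(-6*2*5) + o(-214)) = ((-56 - 2*(6 + 4)²) + 12304)/(-187 - 32) = ((-56 - 2*10²) + 12304)/(-219) = ((-56 - 2*100) + 12304)*(-1/219) = ((-56 - 200) + 12304)*(-1/219) = (-256 + 12304)*(-1/219) = 12048*(-1/219) = -4016/73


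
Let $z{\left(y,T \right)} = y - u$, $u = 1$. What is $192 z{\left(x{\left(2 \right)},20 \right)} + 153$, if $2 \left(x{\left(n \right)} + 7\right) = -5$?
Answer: $-1863$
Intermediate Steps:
$x{\left(n \right)} = - \frac{19}{2}$ ($x{\left(n \right)} = -7 + \frac{1}{2} \left(-5\right) = -7 - \frac{5}{2} = - \frac{19}{2}$)
$z{\left(y,T \right)} = -1 + y$ ($z{\left(y,T \right)} = y - 1 = -1 + y$)
$192 z{\left(x{\left(2 \right)},20 \right)} + 153 = 192 \left(-1 - \frac{19}{2}\right) + 153 = 192 \left(- \frac{21}{2}\right) + 153 = -2016 + 153 = -1863$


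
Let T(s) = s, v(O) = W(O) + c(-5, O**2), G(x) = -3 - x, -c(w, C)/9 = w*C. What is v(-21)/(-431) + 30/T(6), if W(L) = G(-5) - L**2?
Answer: -17251/431 ≈ -40.026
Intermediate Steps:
c(w, C) = -9*C*w (c(w, C) = -9*w*C = -9*C*w)
W(L) = 2 - L**2 (W(L) = (-3 - 1*(-5)) - L**2 = (-3 + 5) - L**2 = 2 - L**2)
v(O) = 2 + 44*O**2 (v(O) = (2 - O**2) - 9*O**2*(-5) = (2 - O**2) + 45*O**2 = 2 + 44*O**2)
v(-21)/(-431) + 30/T(6) = (2 + 44*(-21)**2)/(-431) + 30/6 = (2 + 44*441)*(-1/431) + 30*(1/6) = (2 + 19404)*(-1/431) + 5 = 19406*(-1/431) + 5 = -19406/431 + 5 = -17251/431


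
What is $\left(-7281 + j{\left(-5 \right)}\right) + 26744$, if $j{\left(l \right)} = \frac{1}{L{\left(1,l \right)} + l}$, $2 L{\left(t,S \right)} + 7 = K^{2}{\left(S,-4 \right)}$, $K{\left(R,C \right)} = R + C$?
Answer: $\frac{622817}{32} \approx 19463.0$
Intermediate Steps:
$K{\left(R,C \right)} = C + R$
$L{\left(t,S \right)} = - \frac{7}{2} + \frac{\left(-4 + S\right)^{2}}{2}$
$j{\left(l \right)} = \frac{1}{- \frac{7}{2} + l + \frac{\left(-4 + l\right)^{2}}{2}}$ ($j{\left(l \right)} = \frac{1}{\left(- \frac{7}{2} + \frac{\left(-4 + l\right)^{2}}{2}\right) + l} = \frac{1}{- \frac{7}{2} + l + \frac{\left(-4 + l\right)^{2}}{2}}$)
$\left(-7281 + j{\left(-5 \right)}\right) + 26744 = \left(-7281 + \frac{2}{9 + \left(-5\right)^{2} - -30}\right) + 26744 = \left(-7281 + \frac{2}{9 + 25 + 30}\right) + 26744 = \left(-7281 + \frac{2}{64}\right) + 26744 = \left(-7281 + 2 \cdot \frac{1}{64}\right) + 26744 = \left(-7281 + \frac{1}{32}\right) + 26744 = - \frac{232991}{32} + 26744 = \frac{622817}{32}$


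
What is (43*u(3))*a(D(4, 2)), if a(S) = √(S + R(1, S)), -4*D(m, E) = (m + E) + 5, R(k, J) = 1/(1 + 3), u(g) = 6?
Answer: 129*I*√10 ≈ 407.93*I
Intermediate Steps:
R(k, J) = ¼ (R(k, J) = 1/4 = ¼)
D(m, E) = -5/4 - E/4 - m/4 (D(m, E) = -((m + E) + 5)/4 = -((E + m) + 5)/4 = -(5 + E + m)/4 = -5/4 - E/4 - m/4)
a(S) = √(¼ + S) (a(S) = √(S + ¼) = √(¼ + S))
(43*u(3))*a(D(4, 2)) = (43*6)*(√(1 + 4*(-5/4 - ¼*2 - ¼*4))/2) = 258*(√(1 + 4*(-5/4 - ½ - 1))/2) = 258*(√(1 + 4*(-11/4))/2) = 258*(√(1 - 11)/2) = 258*(√(-10)/2) = 258*((I*√10)/2) = 258*(I*√10/2) = 129*I*√10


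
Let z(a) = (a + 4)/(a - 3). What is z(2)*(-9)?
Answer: 54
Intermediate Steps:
z(a) = (4 + a)/(-3 + a)
z(2)*(-9) = ((4 + 2)/(-3 + 2))*(-9) = (6/(-1))*(-9) = -1*6*(-9) = -6*(-9) = 54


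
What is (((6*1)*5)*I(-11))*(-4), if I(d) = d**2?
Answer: -14520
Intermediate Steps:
(((6*1)*5)*I(-11))*(-4) = (((6*1)*5)*(-11)**2)*(-4) = ((6*5)*121)*(-4) = (30*121)*(-4) = 3630*(-4) = -14520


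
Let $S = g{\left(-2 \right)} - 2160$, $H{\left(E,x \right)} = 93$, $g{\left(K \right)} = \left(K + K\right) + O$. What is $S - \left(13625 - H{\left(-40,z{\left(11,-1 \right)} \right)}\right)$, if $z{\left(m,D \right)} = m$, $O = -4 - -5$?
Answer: $-15695$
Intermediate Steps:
$O = 1$ ($O = -4 + 5 = 1$)
$g{\left(K \right)} = 1 + 2 K$ ($g{\left(K \right)} = \left(K + K\right) + 1 = 2 K + 1 = 1 + 2 K$)
$S = -2163$ ($S = \left(1 + 2 \left(-2\right)\right) - 2160 = \left(1 - 4\right) - 2160 = -3 - 2160 = -2163$)
$S - \left(13625 - H{\left(-40,z{\left(11,-1 \right)} \right)}\right) = -2163 - \left(13625 - 93\right) = -2163 - 13532 = -15695$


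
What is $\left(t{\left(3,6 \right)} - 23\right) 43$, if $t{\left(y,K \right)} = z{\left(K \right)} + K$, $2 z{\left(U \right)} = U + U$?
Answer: $-473$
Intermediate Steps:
$z{\left(U \right)} = U$ ($z{\left(U \right)} = \frac{U + U}{2} = \frac{2 U}{2} = U$)
$t{\left(y,K \right)} = 2 K$ ($t{\left(y,K \right)} = K + K = 2 K$)
$\left(t{\left(3,6 \right)} - 23\right) 43 = \left(2 \cdot 6 - 23\right) 43 = \left(12 - 23\right) 43 = \left(-11\right) 43 = -473$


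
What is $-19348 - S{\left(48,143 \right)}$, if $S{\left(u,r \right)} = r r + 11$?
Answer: $-39808$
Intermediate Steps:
$S{\left(u,r \right)} = 11 + r^{2}$ ($S{\left(u,r \right)} = r^{2} + 11 = 11 + r^{2}$)
$-19348 - S{\left(48,143 \right)} = -19348 - \left(11 + 143^{2}\right) = -19348 - \left(11 + 20449\right) = -19348 - 20460 = -39808$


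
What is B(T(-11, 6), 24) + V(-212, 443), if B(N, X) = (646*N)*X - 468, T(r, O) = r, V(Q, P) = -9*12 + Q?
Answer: -171332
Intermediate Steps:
V(Q, P) = -108 + Q
B(N, X) = -468 + 646*N*X (B(N, X) = 646*N*X - 468 = -468 + 646*N*X)
B(T(-11, 6), 24) + V(-212, 443) = (-468 + 646*(-11)*24) + (-108 - 212) = (-468 - 170544) - 320 = -171012 - 320 = -171332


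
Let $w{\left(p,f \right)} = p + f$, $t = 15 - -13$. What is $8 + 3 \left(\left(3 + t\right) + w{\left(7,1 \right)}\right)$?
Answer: $125$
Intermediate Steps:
$t = 28$ ($t = 15 + 13 = 28$)
$w{\left(p,f \right)} = f + p$
$8 + 3 \left(\left(3 + t\right) + w{\left(7,1 \right)}\right) = 8 + 3 \left(\left(3 + 28\right) + \left(1 + 7\right)\right) = 8 + 3 \left(31 + 8\right) = 8 + 3 \cdot 39 = 8 + 117 = 125$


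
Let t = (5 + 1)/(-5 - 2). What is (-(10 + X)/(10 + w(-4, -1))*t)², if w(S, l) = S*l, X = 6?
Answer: 2304/2401 ≈ 0.95960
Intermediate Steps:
t = -6/7 (t = 6/(-7) = 6*(-⅐) = -6/7 ≈ -0.85714)
(-(10 + X)/(10 + w(-4, -1))*t)² = (-(10 + 6)/(10 - 4*(-1))*(-6)/7)² = (-16/(10 + 4)*(-6)/7)² = (-16/14*(-6)/7)² = (-16*(1/14)*(-6)/7)² = (-8*(-6)/(7*7))² = (-1*(-48/49))² = (48/49)² = 2304/2401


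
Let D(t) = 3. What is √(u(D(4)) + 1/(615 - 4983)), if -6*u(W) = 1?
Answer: 9*I*√273/364 ≈ 0.40853*I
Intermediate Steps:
u(W) = -⅙ (u(W) = -⅙*1 = -⅙)
√(u(D(4)) + 1/(615 - 4983)) = √(-⅙ + 1/(615 - 4983)) = √(-⅙ + 1/(-4368)) = √(-⅙ - 1/4368) = √(-243/1456) = 9*I*√273/364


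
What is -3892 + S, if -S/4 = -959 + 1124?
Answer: -4552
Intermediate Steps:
S = -660 (S = -4*(-959 + 1124) = -4*165 = -660)
-3892 + S = -3892 - 660 = -4552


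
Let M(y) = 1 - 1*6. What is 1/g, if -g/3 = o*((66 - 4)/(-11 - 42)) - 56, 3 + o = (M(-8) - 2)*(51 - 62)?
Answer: 53/22668 ≈ 0.0023381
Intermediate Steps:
M(y) = -5 (M(y) = 1 - 6 = -5)
o = 74 (o = -3 + (-5 - 2)*(51 - 62) = -3 - 7*(-11) = -3 + 77 = 74)
g = 22668/53 (g = -3*(74*((66 - 4)/(-11 - 42)) - 56) = -3*(74*(62/(-53)) - 56) = -3*(74*(62*(-1/53)) - 56) = -3*(74*(-62/53) - 56) = -3*(-4588/53 - 56) = -3*(-7556/53) = 22668/53 ≈ 427.70)
1/g = 1/(22668/53) = 53/22668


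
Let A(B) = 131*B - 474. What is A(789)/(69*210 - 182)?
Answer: 102885/14308 ≈ 7.1907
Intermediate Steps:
A(B) = -474 + 131*B
A(789)/(69*210 - 182) = (-474 + 131*789)/(69*210 - 182) = (-474 + 103359)/(14490 - 182) = 102885/14308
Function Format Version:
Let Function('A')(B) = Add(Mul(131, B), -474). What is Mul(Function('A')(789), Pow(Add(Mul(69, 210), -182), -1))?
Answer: Rational(102885, 14308) ≈ 7.1907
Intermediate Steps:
Function('A')(B) = Add(-474, Mul(131, B))
Mul(Function('A')(789), Pow(Add(Mul(69, 210), -182), -1)) = Mul(Add(-474, Mul(131, 789)), Pow(Add(Mul(69, 210), -182), -1)) = Mul(Add(-474, 103359), Pow(Add(14490, -182), -1)) = Mul(102885, Pow(14308, -1)) = Mul(102885, Rational(1, 14308)) = Rational(102885, 14308)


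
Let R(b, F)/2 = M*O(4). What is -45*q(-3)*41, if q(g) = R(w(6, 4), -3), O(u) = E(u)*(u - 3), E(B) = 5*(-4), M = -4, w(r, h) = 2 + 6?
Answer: -295200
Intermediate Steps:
w(r, h) = 8
E(B) = -20
O(u) = 60 - 20*u (O(u) = -20*(u - 3) = -20*(-3 + u) = 60 - 20*u)
R(b, F) = 160 (R(b, F) = 2*(-4*(60 - 20*4)) = 2*(-4*(60 - 80)) = 2*(-4*(-20)) = 2*80 = 160)
q(g) = 160
-45*q(-3)*41 = -45*160*41 = -7200*41 = -295200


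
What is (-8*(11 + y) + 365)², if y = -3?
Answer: 90601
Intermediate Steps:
(-8*(11 + y) + 365)² = (-8*(11 - 3) + 365)² = (-8*8 + 365)² = (-64 + 365)² = 301² = 90601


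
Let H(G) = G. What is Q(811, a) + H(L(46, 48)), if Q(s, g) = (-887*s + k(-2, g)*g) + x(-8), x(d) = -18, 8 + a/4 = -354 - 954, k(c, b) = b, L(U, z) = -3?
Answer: 26990318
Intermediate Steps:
a = -5264 (a = -32 + 4*(-354 - 954) = -32 + 4*(-1308) = -32 - 5232 = -5264)
Q(s, g) = -18 + g**2 - 887*s (Q(s, g) = (-887*s + g*g) - 18 = (-887*s + g**2) - 18 = (g**2 - 887*s) - 18 = -18 + g**2 - 887*s)
Q(811, a) + H(L(46, 48)) = (-18 + (-5264)**2 - 887*811) - 3 = (-18 + 27709696 - 719357) - 3 = 26990321 - 3 = 26990318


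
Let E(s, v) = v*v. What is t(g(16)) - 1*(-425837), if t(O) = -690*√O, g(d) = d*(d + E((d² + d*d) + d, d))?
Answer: 425837 - 11040*√17 ≈ 3.8032e+5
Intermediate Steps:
E(s, v) = v²
g(d) = d*(d + d²)
t(g(16)) - 1*(-425837) = -690*16*√(1 + 16) - 1*(-425837) = -690*16*√17 + 425837 = -11040*√17 + 425837 = 425837 - 11040*√17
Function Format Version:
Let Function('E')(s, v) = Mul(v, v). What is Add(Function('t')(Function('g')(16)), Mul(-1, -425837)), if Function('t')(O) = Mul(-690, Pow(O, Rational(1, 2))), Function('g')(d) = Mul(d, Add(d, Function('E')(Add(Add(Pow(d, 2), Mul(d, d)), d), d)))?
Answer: Add(425837, Mul(-11040, Pow(17, Rational(1, 2)))) ≈ 3.8032e+5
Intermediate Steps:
Function('E')(s, v) = Pow(v, 2)
Function('g')(d) = Mul(d, Add(d, Pow(d, 2)))
Add(Function('t')(Function('g')(16)), Mul(-1, -425837)) = Add(Mul(-690, Pow(Mul(Pow(16, 2), Add(1, 16)), Rational(1, 2))), Mul(-1, -425837)) = Add(Mul(-690, Pow(Mul(256, 17), Rational(1, 2))), 425837) = Add(Mul(-690, Pow(4352, Rational(1, 2))), 425837) = Add(Mul(-690, Mul(16, Pow(17, Rational(1, 2)))), 425837) = Add(Mul(-11040, Pow(17, Rational(1, 2))), 425837) = Add(425837, Mul(-11040, Pow(17, Rational(1, 2))))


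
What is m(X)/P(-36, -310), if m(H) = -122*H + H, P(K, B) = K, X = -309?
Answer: -12463/12 ≈ -1038.6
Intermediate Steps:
m(H) = -121*H
m(X)/P(-36, -310) = -121*(-309)/(-36) = 37389*(-1/36) = -12463/12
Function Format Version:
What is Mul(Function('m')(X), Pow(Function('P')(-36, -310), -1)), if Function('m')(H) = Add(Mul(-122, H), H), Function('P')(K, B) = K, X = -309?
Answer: Rational(-12463, 12) ≈ -1038.6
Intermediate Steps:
Function('m')(H) = Mul(-121, H)
Mul(Function('m')(X), Pow(Function('P')(-36, -310), -1)) = Mul(Mul(-121, -309), Pow(-36, -1)) = Mul(37389, Rational(-1, 36)) = Rational(-12463, 12)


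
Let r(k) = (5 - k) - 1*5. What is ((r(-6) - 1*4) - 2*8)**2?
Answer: 196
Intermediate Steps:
r(k) = -k (r(k) = (5 - k) - 5 = -k)
((r(-6) - 1*4) - 2*8)**2 = ((-1*(-6) - 1*4) - 2*8)**2 = ((6 - 4) - 16)**2 = (2 - 16)**2 = (-14)**2 = 196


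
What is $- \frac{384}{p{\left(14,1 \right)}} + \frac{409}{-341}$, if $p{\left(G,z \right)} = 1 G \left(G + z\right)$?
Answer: $- \frac{36139}{11935} \approx -3.028$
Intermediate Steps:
$p{\left(G,z \right)} = G \left(G + z\right)$
$- \frac{384}{p{\left(14,1 \right)}} + \frac{409}{-341} = - \frac{384}{14 \left(14 + 1\right)} + \frac{409}{-341} = - \frac{384}{14 \cdot 15} + 409 \left(- \frac{1}{341}\right) = - \frac{384}{210} - \frac{409}{341} = \left(-384\right) \frac{1}{210} - \frac{409}{341} = - \frac{64}{35} - \frac{409}{341} = - \frac{36139}{11935}$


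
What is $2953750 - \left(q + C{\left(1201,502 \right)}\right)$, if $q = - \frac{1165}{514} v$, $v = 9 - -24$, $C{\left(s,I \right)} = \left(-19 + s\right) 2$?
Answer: $\frac{1517050849}{514} \approx 2.9515 \cdot 10^{6}$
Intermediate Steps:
$C{\left(s,I \right)} = -38 + 2 s$
$v = 33$ ($v = 9 + 24 = 33$)
$q = - \frac{38445}{514}$ ($q = - \frac{1165}{514} \cdot 33 = \left(-1165\right) \frac{1}{514} \cdot 33 = \left(- \frac{1165}{514}\right) 33 = - \frac{38445}{514} \approx -74.796$)
$2953750 - \left(q + C{\left(1201,502 \right)}\right) = 2953750 - \left(- \frac{38445}{514} + \left(-38 + 2 \cdot 1201\right)\right) = 2953750 - \left(- \frac{38445}{514} + \left(-38 + 2402\right)\right) = 2953750 - \left(- \frac{38445}{514} + 2364\right) = 2953750 - \frac{1176651}{514} = \frac{1517050849}{514}$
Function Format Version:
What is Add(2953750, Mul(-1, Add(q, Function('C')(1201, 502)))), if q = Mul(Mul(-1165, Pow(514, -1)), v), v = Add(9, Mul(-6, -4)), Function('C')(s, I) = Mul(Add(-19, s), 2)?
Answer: Rational(1517050849, 514) ≈ 2.9515e+6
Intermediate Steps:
Function('C')(s, I) = Add(-38, Mul(2, s))
v = 33 (v = Add(9, 24) = 33)
q = Rational(-38445, 514) (q = Mul(Mul(-1165, Pow(514, -1)), 33) = Mul(Mul(-1165, Rational(1, 514)), 33) = Mul(Rational(-1165, 514), 33) = Rational(-38445, 514) ≈ -74.796)
Add(2953750, Mul(-1, Add(q, Function('C')(1201, 502)))) = Add(2953750, Mul(-1, Add(Rational(-38445, 514), Add(-38, Mul(2, 1201))))) = Add(2953750, Mul(-1, Add(Rational(-38445, 514), Add(-38, 2402)))) = Add(2953750, Mul(-1, Add(Rational(-38445, 514), 2364))) = Add(2953750, Mul(-1, Rational(1176651, 514))) = Add(2953750, Rational(-1176651, 514)) = Rational(1517050849, 514)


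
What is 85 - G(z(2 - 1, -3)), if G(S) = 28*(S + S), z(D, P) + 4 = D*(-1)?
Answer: 365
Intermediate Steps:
z(D, P) = -4 - D (z(D, P) = -4 + D*(-1) = -4 - D)
G(S) = 56*S (G(S) = 28*(2*S) = 56*S)
85 - G(z(2 - 1, -3)) = 85 - 56*(-4 - (2 - 1)) = 85 - 56*(-4 - 1*1) = 85 - 56*(-4 - 1) = 85 - 56*(-5) = 85 - 1*(-280) = 85 + 280 = 365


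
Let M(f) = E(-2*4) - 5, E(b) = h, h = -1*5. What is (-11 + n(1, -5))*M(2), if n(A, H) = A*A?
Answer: 100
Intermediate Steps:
h = -5
E(b) = -5
M(f) = -10 (M(f) = -5 - 5 = -10)
n(A, H) = A**2
(-11 + n(1, -5))*M(2) = (-11 + 1**2)*(-10) = (-11 + 1)*(-10) = -10*(-10) = 100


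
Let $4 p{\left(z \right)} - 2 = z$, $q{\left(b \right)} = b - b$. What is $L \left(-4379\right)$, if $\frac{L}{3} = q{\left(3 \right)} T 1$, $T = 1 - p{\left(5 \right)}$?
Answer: $0$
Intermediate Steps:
$q{\left(b \right)} = 0$
$p{\left(z \right)} = \frac{1}{2} + \frac{z}{4}$
$T = - \frac{3}{4}$ ($T = 1 - \left(\frac{1}{2} + \frac{1}{4} \cdot 5\right) = 1 - \left(\frac{1}{2} + \frac{5}{4}\right) = 1 - \frac{7}{4} = - \frac{3}{4} \approx -0.75$)
$L = 0$ ($L = 3 \cdot 0 \left(- \frac{3}{4}\right) 1 = 3 \cdot 0 \cdot 1 = 3 \cdot 0 = 0$)
$L \left(-4379\right) = 0 \left(-4379\right) = 0$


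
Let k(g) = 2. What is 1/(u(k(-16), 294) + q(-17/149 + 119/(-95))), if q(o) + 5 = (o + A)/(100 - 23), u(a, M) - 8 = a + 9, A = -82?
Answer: 1089935/14079034 ≈ 0.077415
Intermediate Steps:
u(a, M) = 17 + a (u(a, M) = 8 + (a + 9) = 8 + (9 + a) = 17 + a)
q(o) = -467/77 + o/77 (q(o) = -5 + (o - 82)/(100 - 23) = -5 + (-82 + o)/77 = -5 + (-82 + o)*(1/77) = -5 + (-82/77 + o/77) = -467/77 + o/77)
1/(u(k(-16), 294) + q(-17/149 + 119/(-95))) = 1/((17 + 2) + (-467/77 + (-17/149 + 119/(-95))/77)) = 1/(19 + (-467/77 + (-17*1/149 + 119*(-1/95))/77)) = 1/(19 + (-467/77 + (-17/149 - 119/95)/77)) = 1/(19 + (-467/77 + (1/77)*(-19346/14155))) = 1/(19 + (-467/77 - 19346/1089935)) = 1/(19 - 6629731/1089935) = 1/(14079034/1089935) = 1089935/14079034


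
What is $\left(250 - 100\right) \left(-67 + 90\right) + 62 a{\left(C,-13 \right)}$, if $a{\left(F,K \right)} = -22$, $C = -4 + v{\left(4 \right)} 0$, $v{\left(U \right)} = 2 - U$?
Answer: $2086$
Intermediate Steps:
$C = -4$ ($C = -4 + \left(2 - 4\right) 0 = -4 - 0 = -4 + 0 = -4$)
$\left(250 - 100\right) \left(-67 + 90\right) + 62 a{\left(C,-13 \right)} = \left(250 - 100\right) \left(-67 + 90\right) + 62 \left(-22\right) = 150 \cdot 23 - 1364 = 3450 - 1364 = 2086$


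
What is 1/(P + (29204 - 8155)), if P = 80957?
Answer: 1/102006 ≈ 9.8033e-6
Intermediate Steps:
1/(P + (29204 - 8155)) = 1/(80957 + (29204 - 8155)) = 1/(80957 + 21049) = 1/102006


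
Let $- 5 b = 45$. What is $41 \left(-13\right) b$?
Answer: $4797$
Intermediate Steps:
$b = -9$ ($b = \left(- \frac{1}{5}\right) 45 = -9$)
$41 \left(-13\right) b = 41 \left(-13\right) \left(-9\right) = \left(-533\right) \left(-9\right) = 4797$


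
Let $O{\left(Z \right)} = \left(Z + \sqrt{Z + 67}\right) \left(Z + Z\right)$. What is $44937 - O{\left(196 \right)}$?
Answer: $-31895 - 392 \sqrt{263} \approx -38252.0$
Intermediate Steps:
$O{\left(Z \right)} = 2 Z \left(Z + \sqrt{67 + Z}\right)$ ($O{\left(Z \right)} = \left(Z + \sqrt{67 + Z}\right) 2 Z = 2 Z \left(Z + \sqrt{67 + Z}\right)$)
$44937 - O{\left(196 \right)} = 44937 - 2 \cdot 196 \left(196 + \sqrt{67 + 196}\right) = 44937 - 2 \cdot 196 \left(196 + \sqrt{263}\right) = 44937 - \left(76832 + 392 \sqrt{263}\right) = -31895 - 392 \sqrt{263}$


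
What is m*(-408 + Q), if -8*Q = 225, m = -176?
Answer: 76758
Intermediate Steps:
Q = -225/8 (Q = -⅛*225 = -225/8 ≈ -28.125)
m*(-408 + Q) = -176*(-408 - 225/8) = -176*(-3489/8) = 76758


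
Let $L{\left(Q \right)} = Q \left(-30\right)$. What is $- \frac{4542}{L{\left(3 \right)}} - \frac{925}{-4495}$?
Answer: $\frac{683318}{13485} \approx 50.672$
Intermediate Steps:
$L{\left(Q \right)} = - 30 Q$
$- \frac{4542}{L{\left(3 \right)}} - \frac{925}{-4495} = - \frac{4542}{\left(-30\right) 3} - \frac{925}{-4495} = - \frac{4542}{-90} - - \frac{185}{899} = \left(-4542\right) \left(- \frac{1}{90}\right) + \frac{185}{899} = \frac{757}{15} + \frac{185}{899} = \frac{683318}{13485}$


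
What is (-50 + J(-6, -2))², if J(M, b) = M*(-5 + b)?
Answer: 64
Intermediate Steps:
(-50 + J(-6, -2))² = (-50 - 6*(-5 - 2))² = (-50 - 6*(-7))² = (-50 + 42)² = (-8)² = 64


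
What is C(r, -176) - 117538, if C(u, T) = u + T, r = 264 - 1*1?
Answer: -117451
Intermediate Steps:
r = 263 (r = 264 - 1 = 263)
C(u, T) = T + u
C(r, -176) - 117538 = (-176 + 263) - 117538 = 87 - 117538 = -117451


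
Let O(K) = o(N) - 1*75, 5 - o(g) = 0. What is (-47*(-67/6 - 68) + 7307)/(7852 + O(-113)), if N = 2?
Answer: 66167/46692 ≈ 1.4171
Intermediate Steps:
o(g) = 5 (o(g) = 5 - 1*0 = 5 + 0 = 5)
O(K) = -70 (O(K) = 5 - 1*75 = 5 - 75 = -70)
(-47*(-67/6 - 68) + 7307)/(7852 + O(-113)) = (-47*(-67/6 - 68) + 7307)/(7852 - 70) = (-47*(-67*1/6 - 68) + 7307)/7782 = (-47*(-67/6 - 68) + 7307)*(1/7782) = (-47*(-475/6) + 7307)*(1/7782) = (22325/6 + 7307)*(1/7782) = (66167/6)*(1/7782) = 66167/46692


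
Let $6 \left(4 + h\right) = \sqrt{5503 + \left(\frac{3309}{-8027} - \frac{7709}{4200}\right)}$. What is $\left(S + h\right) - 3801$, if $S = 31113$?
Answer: $27308 + \frac{\sqrt{62521184154951438}}{20228040} \approx 27320.0$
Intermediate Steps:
$h = -4 + \frac{\sqrt{62521184154951438}}{20228040}$ ($h = -4 + \frac{\sqrt{5503 + \left(\frac{3309}{-8027} - \frac{7709}{4200}\right)}}{6} = -4 + \frac{\sqrt{5503 + \left(3309 \left(- \frac{1}{8027}\right) - \frac{7709}{4200}\right)}}{6} = -4 + \frac{\sqrt{5503 - \frac{75777943}{33713400}}}{6} = -4 + \frac{\sqrt{\frac{185449062257}{33713400}}}{6} = -4 + \frac{\frac{1}{3371340} \sqrt{62521184154951438}}{6} = -4 + \frac{\sqrt{62521184154951438}}{20228040} \approx 8.3612$)
$\left(S + h\right) - 3801 = \left(31113 - \left(4 - \frac{\sqrt{62521184154951438}}{20228040}\right)\right) - 3801 = \left(31109 + \frac{\sqrt{62521184154951438}}{20228040}\right) - 3801 = 27308 + \frac{\sqrt{62521184154951438}}{20228040}$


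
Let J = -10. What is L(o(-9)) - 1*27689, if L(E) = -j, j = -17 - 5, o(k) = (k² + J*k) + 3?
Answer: -27667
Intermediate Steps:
o(k) = 3 + k² - 10*k (o(k) = (k² - 10*k) + 3 = 3 + k² - 10*k)
j = -22
L(E) = 22 (L(E) = -1*(-22) = 22)
L(o(-9)) - 1*27689 = 22 - 1*27689 = 22 - 27689 = -27667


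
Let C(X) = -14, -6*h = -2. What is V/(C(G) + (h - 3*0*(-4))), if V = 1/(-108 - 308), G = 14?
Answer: 3/17056 ≈ 0.00017589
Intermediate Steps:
h = ⅓ (h = -⅙*(-2) = ⅓ ≈ 0.33333)
V = -1/416 (V = 1/(-416) = -1/416 ≈ -0.0024038)
V/(C(G) + (h - 3*0*(-4))) = -1/416/(-14 + (⅓ - 3*0*(-4))) = -1/416/(-14 + (⅓ - 0*(-4))) = -1/416/(-14 + (⅓ - 1*0)) = -1/416/(-14 + (⅓ + 0)) = -1/416/(-14 + ⅓) = -1/416/(-41/3) = -3/41*(-1/416) = 3/17056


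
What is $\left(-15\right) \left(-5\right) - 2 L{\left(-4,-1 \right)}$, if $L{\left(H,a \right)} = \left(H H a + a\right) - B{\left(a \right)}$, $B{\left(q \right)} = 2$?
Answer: $113$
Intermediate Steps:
$L{\left(H,a \right)} = -2 + a + a H^{2}$ ($L{\left(H,a \right)} = \left(H H a + a\right) - 2 = \left(H^{2} a + a\right) - 2 = \left(a H^{2} + a\right) - 2 = \left(a + a H^{2}\right) - 2 = -2 + a + a H^{2}$)
$\left(-15\right) \left(-5\right) - 2 L{\left(-4,-1 \right)} = \left(-15\right) \left(-5\right) - 2 \left(-2 - 1 - \left(-4\right)^{2}\right) = 75 - 2 \left(-2 - 1 - 16\right) = 75 - -38 = 75 + 38 = 113$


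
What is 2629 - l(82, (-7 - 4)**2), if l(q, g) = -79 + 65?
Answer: 2643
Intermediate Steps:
l(q, g) = -14
2629 - l(82, (-7 - 4)**2) = 2629 - 1*(-14) = 2629 + 14 = 2643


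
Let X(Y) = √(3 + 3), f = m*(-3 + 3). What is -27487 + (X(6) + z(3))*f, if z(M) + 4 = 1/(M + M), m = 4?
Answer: -27487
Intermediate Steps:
f = 0 (f = 4*(-3 + 3) = 4*0 = 0)
X(Y) = √6
z(M) = -4 + 1/(2*M) (z(M) = -4 + 1/(M + M) = -4 + 1/(2*M))
-27487 + (X(6) + z(3))*f = -27487 + (√6 + (-4 + (½)/3))*0 = -27487 + (√6 + (-4 + (½)*(⅓)))*0 = -27487 + (√6 + (-4 + ⅙))*0 = -27487 + (√6 - 23/6)*0 = -27487 + (-23/6 + √6)*0 = -27487 + 0 = -27487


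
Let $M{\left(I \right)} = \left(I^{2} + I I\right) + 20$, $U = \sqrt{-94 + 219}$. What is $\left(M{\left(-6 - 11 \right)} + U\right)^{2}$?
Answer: $357729 + 5980 \sqrt{5} \approx 3.711 \cdot 10^{5}$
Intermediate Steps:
$U = 5 \sqrt{5}$ ($U = \sqrt{125} = 5 \sqrt{5} \approx 11.18$)
$M{\left(I \right)} = 20 + 2 I^{2}$ ($M{\left(I \right)} = \left(I^{2} + I^{2}\right) + 20 = 2 I^{2} + 20 = 20 + 2 I^{2}$)
$\left(M{\left(-6 - 11 \right)} + U\right)^{2} = \left(\left(20 + 2 \left(-6 - 11\right)^{2}\right) + 5 \sqrt{5}\right)^{2} = \left(\left(20 + 2 \left(-17\right)^{2}\right) + 5 \sqrt{5}\right)^{2} = \left(\left(20 + 2 \cdot 289\right) + 5 \sqrt{5}\right)^{2} = \left(\left(20 + 578\right) + 5 \sqrt{5}\right)^{2} = \left(598 + 5 \sqrt{5}\right)^{2}$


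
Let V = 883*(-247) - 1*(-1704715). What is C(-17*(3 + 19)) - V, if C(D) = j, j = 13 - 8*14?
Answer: -1486713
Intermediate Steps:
V = 1486614 (V = -218101 + 1704715 = 1486614)
j = -99 (j = 13 - 112 = -99)
C(D) = -99
C(-17*(3 + 19)) - V = -99 - 1*1486614 = -99 - 1486614 = -1486713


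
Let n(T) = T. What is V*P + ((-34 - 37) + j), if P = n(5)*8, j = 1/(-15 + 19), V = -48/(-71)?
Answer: -12413/284 ≈ -43.708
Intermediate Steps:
V = 48/71 (V = -48*(-1/71) = 48/71 ≈ 0.67606)
j = 1/4 ≈ 0.25000
P = 40 (P = 5*8 = 40)
V*P + ((-34 - 37) + j) = (48/71)*40 + ((-34 - 37) + 1/4) = 1920/71 + (-71 + 1/4) = 1920/71 - 283/4 = -12413/284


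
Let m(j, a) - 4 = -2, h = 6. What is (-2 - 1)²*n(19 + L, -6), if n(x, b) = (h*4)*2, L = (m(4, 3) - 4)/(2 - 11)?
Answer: 432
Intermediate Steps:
m(j, a) = 2 (m(j, a) = 4 - 2 = 2)
L = 2/9 (L = (2 - 4)/(2 - 11) = -2/(-9) = -2*(-⅑) = 2/9 ≈ 0.22222)
n(x, b) = 48 (n(x, b) = (6*4)*2 = 24*2 = 48)
(-2 - 1)²*n(19 + L, -6) = (-2 - 1)²*48 = (-3)²*48 = 9*48 = 432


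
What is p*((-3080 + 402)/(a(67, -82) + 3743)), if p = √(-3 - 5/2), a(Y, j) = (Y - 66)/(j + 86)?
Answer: -5356*I*√22/14973 ≈ -1.6778*I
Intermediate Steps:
a(Y, j) = (-66 + Y)/(86 + j)
p = I*√22/2 (p = √(-3 - 5*½) = √(-3 - 5/2) = √(-11/2) = I*√22/2 ≈ 2.3452*I)
p*((-3080 + 402)/(a(67, -82) + 3743)) = (I*√22/2)*((-3080 + 402)/((-66 + 67)/(86 - 82) + 3743)) = (I*√22/2)*(-2678/(1/4 + 3743)) = (I*√22/2)*(-2678/((¼)*1 + 3743)) = (I*√22/2)*(-2678/(¼ + 3743)) = (I*√22/2)*(-2678/14973/4) = (I*√22/2)*(-2678*4/14973) = (I*√22/2)*(-10712/14973) = -5356*I*√22/14973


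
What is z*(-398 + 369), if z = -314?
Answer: 9106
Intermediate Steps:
z*(-398 + 369) = -314*(-398 + 369) = -314*(-29) = 9106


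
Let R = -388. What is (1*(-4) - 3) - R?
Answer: 381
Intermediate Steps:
(1*(-4) - 3) - R = (1*(-4) - 3) - 1*(-388) = (-4 - 3) + 388 = -7 + 388 = 381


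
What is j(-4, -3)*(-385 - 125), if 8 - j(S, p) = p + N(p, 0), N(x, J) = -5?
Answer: -8160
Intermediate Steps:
j(S, p) = 13 - p (j(S, p) = 8 - (p - 5) = 8 - (-5 + p) = 8 + (5 - p) = 13 - p)
j(-4, -3)*(-385 - 125) = (13 - 1*(-3))*(-385 - 125) = (13 + 3)*(-510) = 16*(-510) = -8160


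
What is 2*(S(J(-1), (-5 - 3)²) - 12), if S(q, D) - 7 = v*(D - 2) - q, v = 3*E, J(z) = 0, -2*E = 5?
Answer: -940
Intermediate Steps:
E = -5/2 (E = -½*5 = -5/2 ≈ -2.5000)
v = -15/2 (v = 3*(-5/2) = -15/2 ≈ -7.5000)
S(q, D) = 22 - q - 15*D/2 (S(q, D) = 7 + (-15*(D - 2)/2 - q) = 7 + (-15*(-2 + D)/2 - q) = 7 + ((15 - 15*D/2) - q) = 7 + (15 - q - 15*D/2) = 22 - q - 15*D/2)
2*(S(J(-1), (-5 - 3)²) - 12) = 2*((22 - 1*0 - 15*(-5 - 3)²/2) - 12) = 2*((22 + 0 - 15/2*(-8)²) - 12) = 2*((22 + 0 - 15/2*64) - 12) = 2*((22 + 0 - 480) - 12) = 2*(-458 - 12) = 2*(-470) = -940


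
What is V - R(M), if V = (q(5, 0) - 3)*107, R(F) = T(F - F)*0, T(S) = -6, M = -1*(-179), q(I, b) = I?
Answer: 214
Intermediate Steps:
M = 179
R(F) = 0 (R(F) = -6*0 = 0)
V = 214 (V = (5 - 3)*107 = 2*107 = 214)
V - R(M) = 214 - 1*0 = 214 + 0 = 214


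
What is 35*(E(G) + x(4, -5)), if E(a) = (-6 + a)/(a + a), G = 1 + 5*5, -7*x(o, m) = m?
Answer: 500/13 ≈ 38.462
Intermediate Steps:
x(o, m) = -m/7
G = 26 (G = 1 + 25 = 26)
E(a) = (-6 + a)/(2*a) (E(a) = (-6 + a)/((2*a)) = (-6 + a)*(1/(2*a)) = (-6 + a)/(2*a))
35*(E(G) + x(4, -5)) = 35*((½)*(-6 + 26)/26 - ⅐*(-5)) = 35*((½)*(1/26)*20 + 5/7) = 35*(5/13 + 5/7) = 35*(100/91) = 500/13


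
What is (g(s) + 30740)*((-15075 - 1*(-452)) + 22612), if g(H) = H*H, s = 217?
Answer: 621775881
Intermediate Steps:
g(H) = H²
(g(s) + 30740)*((-15075 - 1*(-452)) + 22612) = (217² + 30740)*((-15075 - 1*(-452)) + 22612) = (47089 + 30740)*((-15075 + 452) + 22612) = 77829*(-14623 + 22612) = 77829*7989 = 621775881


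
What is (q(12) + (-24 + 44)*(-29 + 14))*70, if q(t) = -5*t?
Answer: -25200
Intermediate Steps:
(q(12) + (-24 + 44)*(-29 + 14))*70 = (-5*12 + (-24 + 44)*(-29 + 14))*70 = (-60 + 20*(-15))*70 = (-60 - 300)*70 = -360*70 = -25200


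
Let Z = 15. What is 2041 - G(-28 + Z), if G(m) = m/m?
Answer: 2040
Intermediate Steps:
G(m) = 1
2041 - G(-28 + Z) = 2041 - 1*1 = 2041 - 1 = 2040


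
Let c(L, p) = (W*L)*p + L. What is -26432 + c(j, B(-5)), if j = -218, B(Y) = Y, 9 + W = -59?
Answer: -100770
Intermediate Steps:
W = -68 (W = -9 - 59 = -68)
c(L, p) = L - 68*L*p (c(L, p) = (-68*L)*p + L = -68*L*p + L = L - 68*L*p)
-26432 + c(j, B(-5)) = -26432 - 218*(1 - 68*(-5)) = -26432 - 218*(1 + 340) = -26432 - 218*341 = -26432 - 74338 = -100770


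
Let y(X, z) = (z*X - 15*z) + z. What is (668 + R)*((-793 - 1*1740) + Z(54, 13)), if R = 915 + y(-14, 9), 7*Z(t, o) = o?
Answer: -23582658/7 ≈ -3.3690e+6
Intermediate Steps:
Z(t, o) = o/7
y(X, z) = -14*z + X*z (y(X, z) = (X*z - 15*z) + z = (-15*z + X*z) + z = -14*z + X*z)
R = 663 (R = 915 + 9*(-14 - 14) = 915 + 9*(-28) = 915 - 252 = 663)
(668 + R)*((-793 - 1*1740) + Z(54, 13)) = (668 + 663)*((-793 - 1*1740) + (⅐)*13) = 1331*((-793 - 1740) + 13/7) = 1331*(-2533 + 13/7) = 1331*(-17718/7) = -23582658/7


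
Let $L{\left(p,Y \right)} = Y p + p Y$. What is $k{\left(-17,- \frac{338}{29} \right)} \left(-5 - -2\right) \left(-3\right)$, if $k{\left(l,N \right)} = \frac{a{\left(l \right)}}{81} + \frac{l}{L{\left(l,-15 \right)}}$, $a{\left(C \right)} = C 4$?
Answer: $- \frac{707}{90} \approx -7.8556$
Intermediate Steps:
$L{\left(p,Y \right)} = 2 Y p$ ($L{\left(p,Y \right)} = Y p + Y p = 2 Y p$)
$a{\left(C \right)} = 4 C$
$k{\left(l,N \right)} = - \frac{1}{30} + \frac{4 l}{81}$ ($k{\left(l,N \right)} = \frac{4 l}{81} + \frac{l}{2 \left(-15\right) l} = 4 l \frac{1}{81} + \frac{l}{\left(-30\right) l} = \frac{4 l}{81} + l \left(- \frac{1}{30 l}\right) = \frac{4 l}{81} - \frac{1}{30} = - \frac{1}{30} + \frac{4 l}{81}$)
$k{\left(-17,- \frac{338}{29} \right)} \left(-5 - -2\right) \left(-3\right) = \left(- \frac{1}{30} + \frac{4}{81} \left(-17\right)\right) \left(-5 - -2\right) \left(-3\right) = \left(- \frac{1}{30} - \frac{68}{81}\right) \left(-5 + 2\right) \left(-3\right) = - \frac{707 \left(\left(-3\right) \left(-3\right)\right)}{810} = \left(- \frac{707}{810}\right) 9 = - \frac{707}{90}$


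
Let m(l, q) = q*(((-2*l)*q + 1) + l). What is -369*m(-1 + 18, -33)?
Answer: 13881780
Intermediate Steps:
m(l, q) = q*(1 + l - 2*l*q) (m(l, q) = q*((-2*l*q + 1) + l) = q*((1 - 2*l*q) + l) = q*(1 + l - 2*l*q))
-369*m(-1 + 18, -33) = -(-12177)*(1 + (-1 + 18) - 2*(-1 + 18)*(-33)) = -(-12177)*(1 + 17 - 2*17*(-33)) = -(-12177)*(1 + 17 + 1122) = -(-12177)*1140 = -369*(-37620) = 13881780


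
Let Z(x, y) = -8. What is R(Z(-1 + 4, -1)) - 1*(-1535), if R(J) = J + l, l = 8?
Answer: 1535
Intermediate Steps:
R(J) = 8 + J (R(J) = J + 8 = 8 + J)
R(Z(-1 + 4, -1)) - 1*(-1535) = (8 - 8) - 1*(-1535) = 0 + 1535 = 1535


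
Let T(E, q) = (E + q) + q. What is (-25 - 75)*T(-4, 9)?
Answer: -1400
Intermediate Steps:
T(E, q) = E + 2*q
(-25 - 75)*T(-4, 9) = (-25 - 75)*(-4 + 2*9) = -100*(-4 + 18) = -100*14 = -1400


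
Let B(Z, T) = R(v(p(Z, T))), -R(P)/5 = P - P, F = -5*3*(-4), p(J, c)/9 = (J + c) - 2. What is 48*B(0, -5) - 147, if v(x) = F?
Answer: -147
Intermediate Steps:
p(J, c) = -18 + 9*J + 9*c (p(J, c) = 9*((J + c) - 2) = 9*(-2 + J + c) = -18 + 9*J + 9*c)
F = 60 (F = -15*(-4) = 60)
v(x) = 60
R(P) = 0 (R(P) = -5*(P - P) = -5*0 = 0)
B(Z, T) = 0
48*B(0, -5) - 147 = 48*0 - 147 = 0 - 147 = -147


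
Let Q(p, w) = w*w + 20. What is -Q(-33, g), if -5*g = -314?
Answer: -99096/25 ≈ -3963.8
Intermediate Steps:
g = 314/5 (g = -1/5*(-314) = 314/5 ≈ 62.800)
Q(p, w) = 20 + w**2 (Q(p, w) = w**2 + 20 = 20 + w**2)
-Q(-33, g) = -(20 + (314/5)**2) = -(20 + 98596/25) = -1*99096/25 = -99096/25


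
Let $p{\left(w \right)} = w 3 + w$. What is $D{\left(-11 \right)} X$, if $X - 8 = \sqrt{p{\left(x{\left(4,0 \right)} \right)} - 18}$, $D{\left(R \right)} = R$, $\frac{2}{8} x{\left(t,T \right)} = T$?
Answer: $-88 - 33 i \sqrt{2} \approx -88.0 - 46.669 i$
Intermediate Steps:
$x{\left(t,T \right)} = 4 T$
$p{\left(w \right)} = 4 w$ ($p{\left(w \right)} = 3 w + w = 4 w$)
$X = 8 + 3 i \sqrt{2}$ ($X = 8 + \sqrt{4 \cdot 4 \cdot 0 - 18} = 8 + \sqrt{4 \cdot 0 - 18} = 8 + \sqrt{0 - 18} = 8 + \sqrt{-18} = 8 + 3 i \sqrt{2} \approx 8.0 + 4.2426 i$)
$D{\left(-11 \right)} X = - 11 \left(8 + 3 i \sqrt{2}\right) = -88 - 33 i \sqrt{2}$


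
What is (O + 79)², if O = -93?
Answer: 196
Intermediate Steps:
(O + 79)² = (-93 + 79)² = (-14)² = 196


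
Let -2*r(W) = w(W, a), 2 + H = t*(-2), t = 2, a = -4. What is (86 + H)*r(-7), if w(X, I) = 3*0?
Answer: 0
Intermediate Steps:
H = -6 (H = -2 + 2*(-2) = -2 - 4 = -6)
w(X, I) = 0
r(W) = 0 (r(W) = -1/2*0 = 0)
(86 + H)*r(-7) = (86 - 6)*0 = 80*0 = 0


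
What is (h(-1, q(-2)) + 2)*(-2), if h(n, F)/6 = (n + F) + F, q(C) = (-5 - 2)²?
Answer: -1168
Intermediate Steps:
q(C) = 49 (q(C) = (-7)² = 49)
h(n, F) = 6*n + 12*F (h(n, F) = 6*((n + F) + F) = 6*((F + n) + F) = 6*(n + 2*F) = 6*n + 12*F)
(h(-1, q(-2)) + 2)*(-2) = ((6*(-1) + 12*49) + 2)*(-2) = ((-6 + 588) + 2)*(-2) = (582 + 2)*(-2) = 584*(-2) = -1168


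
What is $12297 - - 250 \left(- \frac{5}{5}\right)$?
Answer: $12047$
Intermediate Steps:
$12297 - - 250 \left(- \frac{5}{5}\right) = 12297 - - 250 \left(\left(-5\right) \frac{1}{5}\right) = 12297 - \left(-250\right) \left(-1\right) = 12297 - 250 = 12047$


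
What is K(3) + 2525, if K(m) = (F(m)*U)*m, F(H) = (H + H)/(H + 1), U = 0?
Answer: 2525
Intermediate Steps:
F(H) = 2*H/(1 + H) (F(H) = (2*H)/(1 + H) = 2*H/(1 + H))
K(m) = 0 (K(m) = ((2*m/(1 + m))*0)*m = 0*m = 0)
K(3) + 2525 = 0 + 2525 = 2525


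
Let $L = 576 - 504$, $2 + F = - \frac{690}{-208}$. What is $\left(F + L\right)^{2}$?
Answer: $\frac{58140625}{10816} \approx 5375.4$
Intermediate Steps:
$F = \frac{137}{104}$ ($F = -2 - \frac{690}{-208} = -2 - - \frac{345}{104} = -2 + \frac{345}{104} = \frac{137}{104} \approx 1.3173$)
$L = 72$
$\left(F + L\right)^{2} = \left(\frac{137}{104} + 72\right)^{2} = \left(\frac{7625}{104}\right)^{2} = \frac{58140625}{10816}$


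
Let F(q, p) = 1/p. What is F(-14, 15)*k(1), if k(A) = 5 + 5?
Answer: 2/3 ≈ 0.66667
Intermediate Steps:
k(A) = 10
F(-14, 15)*k(1) = 10/15 = (1/15)*10 = 2/3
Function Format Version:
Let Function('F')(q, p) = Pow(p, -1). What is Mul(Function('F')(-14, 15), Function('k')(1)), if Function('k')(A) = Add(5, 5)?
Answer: Rational(2, 3) ≈ 0.66667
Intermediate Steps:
Function('k')(A) = 10
Mul(Function('F')(-14, 15), Function('k')(1)) = Mul(Pow(15, -1), 10) = Mul(Rational(1, 15), 10) = Rational(2, 3)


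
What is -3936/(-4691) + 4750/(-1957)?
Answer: -767342/483173 ≈ -1.5881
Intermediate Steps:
-3936/(-4691) + 4750/(-1957) = -3936*(-1/4691) + 4750*(-1/1957) = 3936/4691 - 250/103 = -767342/483173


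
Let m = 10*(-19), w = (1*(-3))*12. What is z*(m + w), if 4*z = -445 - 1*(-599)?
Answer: -8701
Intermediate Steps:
w = -36 (w = -3*12 = -36)
m = -190
z = 77/2 (z = (-445 - 1*(-599))/4 = (-445 + 599)/4 = (¼)*154 = 77/2 ≈ 38.500)
z*(m + w) = 77*(-190 - 36)/2 = (77/2)*(-226) = -8701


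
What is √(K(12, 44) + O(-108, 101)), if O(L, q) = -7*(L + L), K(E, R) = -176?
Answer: 2*√334 ≈ 36.551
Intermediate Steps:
O(L, q) = -14*L
√(K(12, 44) + O(-108, 101)) = √(-176 - 14*(-108)) = √(-176 + 1512) = √1336 = 2*√334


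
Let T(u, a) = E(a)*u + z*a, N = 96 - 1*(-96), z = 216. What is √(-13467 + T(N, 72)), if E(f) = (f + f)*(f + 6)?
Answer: √2158629 ≈ 1469.2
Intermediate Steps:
E(f) = 2*f*(6 + f) (E(f) = (2*f)*(6 + f) = 2*f*(6 + f))
N = 192 (N = 96 + 96 = 192)
T(u, a) = 216*a + 2*a*u*(6 + a) (T(u, a) = (2*a*(6 + a))*u + 216*a = 2*a*u*(6 + a) + 216*a = 216*a + 2*a*u*(6 + a))
√(-13467 + T(N, 72)) = √(-13467 + 2*72*(108 + 192*(6 + 72))) = √(-13467 + 2*72*(108 + 192*78)) = √(-13467 + 2*72*(108 + 14976)) = √(-13467 + 2*72*15084) = √(-13467 + 2172096) = √2158629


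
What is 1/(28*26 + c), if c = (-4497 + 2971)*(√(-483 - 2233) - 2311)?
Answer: 35993/127023150394 + 109*I*√679/444581026379 ≈ 2.8336e-7 + 6.3887e-9*I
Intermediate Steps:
c = 3526586 - 3052*I*√679 (c = -1526*(√(-2716) - 2311) = -1526*(2*I*√679 - 2311) = -1526*(-2311 + 2*I*√679) = 3526586 - 3052*I*√679 ≈ 3.5266e+6 - 79528.0*I)
1/(28*26 + c) = 1/(28*26 + (3526586 - 3052*I*√679)) = 1/(728 + (3526586 - 3052*I*√679)) = 1/(3527314 - 3052*I*√679)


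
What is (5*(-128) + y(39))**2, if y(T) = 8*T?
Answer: 107584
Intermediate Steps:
(5*(-128) + y(39))**2 = (5*(-128) + 8*39)**2 = (-640 + 312)**2 = (-328)**2 = 107584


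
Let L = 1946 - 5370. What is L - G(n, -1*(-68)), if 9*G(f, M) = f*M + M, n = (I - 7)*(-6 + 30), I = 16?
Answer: -45572/9 ≈ -5063.6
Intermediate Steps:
n = 216 (n = (16 - 7)*(-6 + 30) = 9*24 = 216)
G(f, M) = M/9 + M*f/9 (G(f, M) = (f*M + M)/9 = (M*f + M)/9 = (M + M*f)/9 = M/9 + M*f/9)
L = -3424
L - G(n, -1*(-68)) = -3424 - (-1*(-68))*(1 + 216)/9 = -3424 - 68*217/9 = -3424 - 1*14756/9 = -3424 - 14756/9 = -45572/9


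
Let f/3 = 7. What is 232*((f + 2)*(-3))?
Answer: -16008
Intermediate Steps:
f = 21 (f = 3*7 = 21)
232*((f + 2)*(-3)) = 232*((21 + 2)*(-3)) = 232*(23*(-3)) = 232*(-69) = -16008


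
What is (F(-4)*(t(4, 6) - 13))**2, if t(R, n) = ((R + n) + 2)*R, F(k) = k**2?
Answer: 313600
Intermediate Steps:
t(R, n) = R*(2 + R + n) (t(R, n) = (2 + R + n)*R = R*(2 + R + n))
(F(-4)*(t(4, 6) - 13))**2 = ((-4)**2*(4*(2 + 4 + 6) - 13))**2 = (16*(4*12 - 13))**2 = (16*(48 - 13))**2 = (16*35)**2 = 560**2 = 313600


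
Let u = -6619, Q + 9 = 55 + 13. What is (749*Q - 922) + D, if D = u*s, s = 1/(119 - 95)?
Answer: 1031837/24 ≈ 42993.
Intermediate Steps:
Q = 59 (Q = -9 + (55 + 13) = -9 + 68 = 59)
s = 1/24 ≈ 0.041667
D = -6619/24 (D = -6619*1/24 = -6619/24 ≈ -275.79)
(749*Q - 922) + D = (749*59 - 922) - 6619/24 = (44191 - 922) - 6619/24 = 43269 - 6619/24 = 1031837/24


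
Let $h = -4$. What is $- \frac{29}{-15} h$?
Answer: $- \frac{116}{15} \approx -7.7333$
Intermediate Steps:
$- \frac{29}{-15} h = - \frac{29}{-15} \left(-4\right) = \left(-29\right) \left(- \frac{1}{15}\right) \left(-4\right) = \frac{29}{15} \left(-4\right) = - \frac{116}{15}$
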